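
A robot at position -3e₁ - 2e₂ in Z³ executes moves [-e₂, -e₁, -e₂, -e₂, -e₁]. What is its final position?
(-5, -5, 0)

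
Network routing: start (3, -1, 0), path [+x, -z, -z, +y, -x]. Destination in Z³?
(3, 0, -2)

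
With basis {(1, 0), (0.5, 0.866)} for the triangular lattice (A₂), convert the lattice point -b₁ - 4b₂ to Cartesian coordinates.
(-3, -3.464)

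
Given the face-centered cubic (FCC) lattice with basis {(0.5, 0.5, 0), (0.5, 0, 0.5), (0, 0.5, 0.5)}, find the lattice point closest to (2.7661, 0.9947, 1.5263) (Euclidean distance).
(2.5, 1, 1.5)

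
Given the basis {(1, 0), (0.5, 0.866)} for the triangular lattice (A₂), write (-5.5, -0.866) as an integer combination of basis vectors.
-5b₁ - b₂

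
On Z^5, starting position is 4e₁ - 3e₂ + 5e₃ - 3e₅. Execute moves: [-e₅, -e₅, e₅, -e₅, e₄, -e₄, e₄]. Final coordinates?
(4, -3, 5, 1, -5)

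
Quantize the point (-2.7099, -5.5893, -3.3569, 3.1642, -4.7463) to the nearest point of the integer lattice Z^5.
(-3, -6, -3, 3, -5)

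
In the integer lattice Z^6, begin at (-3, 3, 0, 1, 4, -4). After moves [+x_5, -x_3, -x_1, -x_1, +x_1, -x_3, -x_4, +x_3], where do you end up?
(-4, 3, -1, 0, 5, -4)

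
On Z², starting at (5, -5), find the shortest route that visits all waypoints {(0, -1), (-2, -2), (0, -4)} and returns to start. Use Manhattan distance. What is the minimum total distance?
22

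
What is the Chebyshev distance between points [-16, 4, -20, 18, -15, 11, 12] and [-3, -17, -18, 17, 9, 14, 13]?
24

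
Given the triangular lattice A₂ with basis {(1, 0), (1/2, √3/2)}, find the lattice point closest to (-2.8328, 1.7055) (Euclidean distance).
(-3, 1.732)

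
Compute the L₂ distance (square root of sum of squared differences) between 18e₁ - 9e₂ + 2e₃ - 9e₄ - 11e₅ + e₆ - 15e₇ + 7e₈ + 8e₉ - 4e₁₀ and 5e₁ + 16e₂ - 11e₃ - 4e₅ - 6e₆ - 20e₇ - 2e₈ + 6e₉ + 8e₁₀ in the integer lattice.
37.3631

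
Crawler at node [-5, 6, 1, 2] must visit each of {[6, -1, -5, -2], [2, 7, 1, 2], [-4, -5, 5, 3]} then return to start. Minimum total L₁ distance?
76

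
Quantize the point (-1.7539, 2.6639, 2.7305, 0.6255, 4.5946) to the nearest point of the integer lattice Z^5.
(-2, 3, 3, 1, 5)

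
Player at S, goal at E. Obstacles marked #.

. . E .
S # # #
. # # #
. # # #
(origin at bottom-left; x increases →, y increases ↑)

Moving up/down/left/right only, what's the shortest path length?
3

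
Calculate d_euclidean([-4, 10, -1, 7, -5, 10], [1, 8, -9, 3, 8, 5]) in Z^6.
17.4069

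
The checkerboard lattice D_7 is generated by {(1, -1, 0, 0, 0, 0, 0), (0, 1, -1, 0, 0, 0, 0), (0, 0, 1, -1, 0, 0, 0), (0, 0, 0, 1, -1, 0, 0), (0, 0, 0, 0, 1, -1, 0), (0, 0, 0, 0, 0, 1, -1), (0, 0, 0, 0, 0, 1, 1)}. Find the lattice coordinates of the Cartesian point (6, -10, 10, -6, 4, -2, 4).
6b₁ - 4b₂ + 6b₃ + 4b₅ - b₆ + 3b₇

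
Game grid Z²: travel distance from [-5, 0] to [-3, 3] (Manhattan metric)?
5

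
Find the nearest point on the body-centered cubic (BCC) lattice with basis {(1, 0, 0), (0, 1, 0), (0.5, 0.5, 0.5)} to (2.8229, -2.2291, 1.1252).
(3, -2, 1)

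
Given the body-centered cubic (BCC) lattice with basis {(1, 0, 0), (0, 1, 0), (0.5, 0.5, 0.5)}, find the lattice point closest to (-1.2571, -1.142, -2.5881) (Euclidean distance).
(-1.5, -1.5, -2.5)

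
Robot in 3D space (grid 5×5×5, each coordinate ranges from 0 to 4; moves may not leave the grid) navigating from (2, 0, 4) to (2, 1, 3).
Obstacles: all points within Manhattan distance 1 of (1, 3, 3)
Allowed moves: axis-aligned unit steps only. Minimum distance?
2
(one shortest path: (2, 0, 4) → (2, 1, 4) → (2, 1, 3))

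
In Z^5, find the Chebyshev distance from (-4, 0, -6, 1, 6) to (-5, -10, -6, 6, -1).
10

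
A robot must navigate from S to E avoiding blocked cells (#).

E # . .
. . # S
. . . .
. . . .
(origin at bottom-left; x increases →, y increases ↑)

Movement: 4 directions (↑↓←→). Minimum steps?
6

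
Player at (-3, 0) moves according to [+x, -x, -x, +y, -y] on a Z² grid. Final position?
(-4, 0)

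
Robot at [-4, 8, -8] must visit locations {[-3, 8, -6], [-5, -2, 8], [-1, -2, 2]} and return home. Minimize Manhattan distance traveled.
60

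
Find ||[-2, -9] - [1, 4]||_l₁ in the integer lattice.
16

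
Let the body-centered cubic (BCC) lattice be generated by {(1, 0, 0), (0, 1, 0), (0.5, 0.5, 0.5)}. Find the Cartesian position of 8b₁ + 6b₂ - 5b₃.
(5.5, 3.5, -2.5)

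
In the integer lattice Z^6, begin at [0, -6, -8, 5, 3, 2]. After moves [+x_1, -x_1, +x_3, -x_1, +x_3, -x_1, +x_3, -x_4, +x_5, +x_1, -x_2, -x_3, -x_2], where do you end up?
(-1, -8, -6, 4, 4, 2)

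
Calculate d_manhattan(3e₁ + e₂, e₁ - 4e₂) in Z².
7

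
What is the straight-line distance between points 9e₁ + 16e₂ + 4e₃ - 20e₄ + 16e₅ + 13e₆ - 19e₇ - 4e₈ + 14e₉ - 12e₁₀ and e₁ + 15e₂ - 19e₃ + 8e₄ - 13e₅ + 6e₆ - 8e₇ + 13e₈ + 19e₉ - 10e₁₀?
52.0288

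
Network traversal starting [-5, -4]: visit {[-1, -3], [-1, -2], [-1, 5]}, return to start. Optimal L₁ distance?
26
(one optimal route: (-5, -4) → (-1, -3) → (-1, -2) → (-1, 5) → (-5, -4))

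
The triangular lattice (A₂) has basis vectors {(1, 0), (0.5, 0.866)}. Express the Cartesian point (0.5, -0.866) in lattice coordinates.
b₁ - b₂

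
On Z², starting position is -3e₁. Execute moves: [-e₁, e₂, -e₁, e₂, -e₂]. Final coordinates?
(-5, 1)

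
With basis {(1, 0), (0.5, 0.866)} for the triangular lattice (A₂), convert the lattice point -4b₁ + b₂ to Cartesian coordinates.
(-3.5, 0.866)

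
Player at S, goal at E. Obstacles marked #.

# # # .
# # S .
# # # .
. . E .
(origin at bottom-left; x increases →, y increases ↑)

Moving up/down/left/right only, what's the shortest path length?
4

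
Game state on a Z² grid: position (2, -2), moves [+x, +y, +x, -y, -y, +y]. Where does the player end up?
(4, -2)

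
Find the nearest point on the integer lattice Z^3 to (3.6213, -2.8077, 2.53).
(4, -3, 3)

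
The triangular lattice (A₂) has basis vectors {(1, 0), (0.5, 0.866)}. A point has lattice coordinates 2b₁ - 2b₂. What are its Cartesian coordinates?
(1, -1.732)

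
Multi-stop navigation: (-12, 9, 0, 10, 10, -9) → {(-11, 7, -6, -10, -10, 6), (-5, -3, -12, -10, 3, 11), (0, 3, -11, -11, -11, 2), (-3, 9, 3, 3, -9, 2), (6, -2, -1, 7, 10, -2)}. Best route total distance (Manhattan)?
190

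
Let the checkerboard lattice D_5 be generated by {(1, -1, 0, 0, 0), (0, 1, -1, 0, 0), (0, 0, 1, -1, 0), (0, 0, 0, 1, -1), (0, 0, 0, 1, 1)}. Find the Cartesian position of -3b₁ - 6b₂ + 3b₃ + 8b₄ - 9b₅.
(-3, -3, 9, -4, -17)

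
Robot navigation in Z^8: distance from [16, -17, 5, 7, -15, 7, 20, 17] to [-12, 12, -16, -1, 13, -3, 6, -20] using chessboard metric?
37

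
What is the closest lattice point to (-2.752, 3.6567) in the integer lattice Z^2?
(-3, 4)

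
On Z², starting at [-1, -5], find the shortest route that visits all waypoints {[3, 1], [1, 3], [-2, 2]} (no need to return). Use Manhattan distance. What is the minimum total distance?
16
(one optimal route: (-1, -5) → (-2, 2) → (1, 3) → (3, 1))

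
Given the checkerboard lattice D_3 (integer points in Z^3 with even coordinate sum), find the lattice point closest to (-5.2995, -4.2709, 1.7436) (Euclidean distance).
(-6, -4, 2)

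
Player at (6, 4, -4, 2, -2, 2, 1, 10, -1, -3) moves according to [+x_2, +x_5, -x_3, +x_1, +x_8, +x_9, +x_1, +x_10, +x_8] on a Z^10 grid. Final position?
(8, 5, -5, 2, -1, 2, 1, 12, 0, -2)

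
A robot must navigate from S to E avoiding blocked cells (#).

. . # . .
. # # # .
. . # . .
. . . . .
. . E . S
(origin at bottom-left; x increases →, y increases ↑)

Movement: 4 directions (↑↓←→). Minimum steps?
2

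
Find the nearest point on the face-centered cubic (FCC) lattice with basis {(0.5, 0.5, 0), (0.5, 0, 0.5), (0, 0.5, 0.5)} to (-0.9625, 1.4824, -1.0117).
(-0.5, 1.5, -1)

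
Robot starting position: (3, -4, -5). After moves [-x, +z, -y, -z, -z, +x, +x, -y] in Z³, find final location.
(4, -6, -6)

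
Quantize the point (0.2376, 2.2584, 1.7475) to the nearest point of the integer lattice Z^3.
(0, 2, 2)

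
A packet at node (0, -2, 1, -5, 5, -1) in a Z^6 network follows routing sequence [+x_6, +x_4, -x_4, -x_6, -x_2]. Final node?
(0, -3, 1, -5, 5, -1)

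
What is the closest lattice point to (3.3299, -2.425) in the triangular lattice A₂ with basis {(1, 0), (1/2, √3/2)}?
(3.5, -2.598)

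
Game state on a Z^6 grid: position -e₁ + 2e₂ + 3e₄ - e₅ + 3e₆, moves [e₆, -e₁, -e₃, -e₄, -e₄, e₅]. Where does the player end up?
(-2, 2, -1, 1, 0, 4)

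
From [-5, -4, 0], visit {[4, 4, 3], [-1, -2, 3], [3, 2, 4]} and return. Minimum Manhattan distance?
42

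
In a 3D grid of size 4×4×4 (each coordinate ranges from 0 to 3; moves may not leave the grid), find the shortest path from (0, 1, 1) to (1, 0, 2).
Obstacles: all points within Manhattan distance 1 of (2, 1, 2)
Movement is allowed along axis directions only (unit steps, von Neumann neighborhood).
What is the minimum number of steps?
3
(one shortest path: (0, 1, 1) → (1, 1, 1) → (1, 0, 1) → (1, 0, 2))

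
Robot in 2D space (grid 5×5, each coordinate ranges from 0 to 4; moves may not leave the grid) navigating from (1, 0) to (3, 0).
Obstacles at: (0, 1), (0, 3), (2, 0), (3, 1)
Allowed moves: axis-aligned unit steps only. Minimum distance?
8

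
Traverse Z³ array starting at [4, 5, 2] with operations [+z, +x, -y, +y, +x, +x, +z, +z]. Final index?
(7, 5, 5)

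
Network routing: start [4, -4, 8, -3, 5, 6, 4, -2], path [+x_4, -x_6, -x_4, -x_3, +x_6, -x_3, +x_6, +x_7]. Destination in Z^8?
(4, -4, 6, -3, 5, 7, 5, -2)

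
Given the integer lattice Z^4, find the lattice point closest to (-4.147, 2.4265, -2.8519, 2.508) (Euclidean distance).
(-4, 2, -3, 3)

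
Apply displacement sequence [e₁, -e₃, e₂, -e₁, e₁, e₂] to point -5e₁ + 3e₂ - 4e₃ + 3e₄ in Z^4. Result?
(-4, 5, -5, 3)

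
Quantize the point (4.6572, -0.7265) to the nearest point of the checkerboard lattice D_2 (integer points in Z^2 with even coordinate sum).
(5, -1)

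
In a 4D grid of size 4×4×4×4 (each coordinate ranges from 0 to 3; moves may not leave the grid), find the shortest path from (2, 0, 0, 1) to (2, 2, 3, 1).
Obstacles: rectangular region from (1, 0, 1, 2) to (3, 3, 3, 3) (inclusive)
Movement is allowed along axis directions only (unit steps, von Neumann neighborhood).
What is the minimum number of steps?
5
(one shortest path: (2, 0, 0, 1) → (2, 1, 0, 1) → (2, 2, 0, 1) → (2, 2, 1, 1) → (2, 2, 2, 1) → (2, 2, 3, 1))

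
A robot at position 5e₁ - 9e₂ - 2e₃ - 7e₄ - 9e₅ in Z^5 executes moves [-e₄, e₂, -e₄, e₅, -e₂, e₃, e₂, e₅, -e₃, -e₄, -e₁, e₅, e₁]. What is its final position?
(5, -8, -2, -10, -6)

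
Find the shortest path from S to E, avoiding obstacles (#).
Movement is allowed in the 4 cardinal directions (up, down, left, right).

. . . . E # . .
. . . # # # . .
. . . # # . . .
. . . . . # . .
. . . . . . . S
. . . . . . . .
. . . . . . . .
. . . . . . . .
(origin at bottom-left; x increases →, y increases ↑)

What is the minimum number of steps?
11
(one shortest path: (7, 3) → (6, 3) → (5, 3) → (4, 3) → (3, 3) → (2, 3) → (2, 4) → (2, 5) → (2, 6) → (2, 7) → (3, 7) → (4, 7))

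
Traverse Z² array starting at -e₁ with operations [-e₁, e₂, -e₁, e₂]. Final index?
(-3, 2)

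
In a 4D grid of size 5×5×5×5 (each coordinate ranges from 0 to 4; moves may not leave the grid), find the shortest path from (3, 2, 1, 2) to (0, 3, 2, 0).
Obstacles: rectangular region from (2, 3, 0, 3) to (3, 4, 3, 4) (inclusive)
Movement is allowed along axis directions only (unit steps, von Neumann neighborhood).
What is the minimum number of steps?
7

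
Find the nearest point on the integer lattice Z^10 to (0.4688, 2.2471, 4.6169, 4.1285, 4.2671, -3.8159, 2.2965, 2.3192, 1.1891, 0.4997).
(0, 2, 5, 4, 4, -4, 2, 2, 1, 0)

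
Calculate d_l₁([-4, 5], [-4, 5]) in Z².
0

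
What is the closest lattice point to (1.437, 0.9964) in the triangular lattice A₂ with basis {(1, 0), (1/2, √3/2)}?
(1.5, 0.866)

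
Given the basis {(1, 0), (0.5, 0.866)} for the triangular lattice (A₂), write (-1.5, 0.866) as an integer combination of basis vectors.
-2b₁ + b₂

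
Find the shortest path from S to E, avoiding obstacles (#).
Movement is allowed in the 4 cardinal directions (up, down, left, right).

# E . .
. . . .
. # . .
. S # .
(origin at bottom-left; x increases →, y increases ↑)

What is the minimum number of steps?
5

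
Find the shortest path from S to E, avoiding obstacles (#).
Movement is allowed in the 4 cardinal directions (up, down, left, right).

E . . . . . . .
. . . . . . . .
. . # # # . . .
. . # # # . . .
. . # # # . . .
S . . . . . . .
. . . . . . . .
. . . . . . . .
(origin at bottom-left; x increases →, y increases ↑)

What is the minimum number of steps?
5
(one shortest path: (0, 2) → (0, 3) → (0, 4) → (0, 5) → (0, 6) → (0, 7))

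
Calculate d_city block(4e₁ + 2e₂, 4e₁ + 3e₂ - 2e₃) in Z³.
3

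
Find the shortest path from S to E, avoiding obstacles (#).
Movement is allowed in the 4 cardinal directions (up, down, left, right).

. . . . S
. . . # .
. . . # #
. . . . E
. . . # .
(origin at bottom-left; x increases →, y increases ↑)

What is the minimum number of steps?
7
(one shortest path: (4, 4) → (3, 4) → (2, 4) → (2, 3) → (2, 2) → (2, 1) → (3, 1) → (4, 1))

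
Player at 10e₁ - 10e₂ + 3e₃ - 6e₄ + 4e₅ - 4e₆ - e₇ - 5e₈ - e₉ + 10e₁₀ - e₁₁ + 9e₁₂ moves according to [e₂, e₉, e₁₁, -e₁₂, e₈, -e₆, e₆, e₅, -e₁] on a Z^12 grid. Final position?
(9, -9, 3, -6, 5, -4, -1, -4, 0, 10, 0, 8)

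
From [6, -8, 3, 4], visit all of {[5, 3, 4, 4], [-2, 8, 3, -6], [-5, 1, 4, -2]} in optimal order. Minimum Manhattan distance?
46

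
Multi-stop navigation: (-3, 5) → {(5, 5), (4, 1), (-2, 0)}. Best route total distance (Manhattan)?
18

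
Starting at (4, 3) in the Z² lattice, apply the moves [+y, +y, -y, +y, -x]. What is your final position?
(3, 5)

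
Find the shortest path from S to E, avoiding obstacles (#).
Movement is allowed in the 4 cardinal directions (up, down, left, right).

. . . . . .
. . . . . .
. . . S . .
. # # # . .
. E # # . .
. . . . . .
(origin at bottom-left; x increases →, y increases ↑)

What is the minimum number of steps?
6
(one shortest path: (3, 3) → (2, 3) → (1, 3) → (0, 3) → (0, 2) → (0, 1) → (1, 1))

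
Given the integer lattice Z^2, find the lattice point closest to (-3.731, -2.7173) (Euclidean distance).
(-4, -3)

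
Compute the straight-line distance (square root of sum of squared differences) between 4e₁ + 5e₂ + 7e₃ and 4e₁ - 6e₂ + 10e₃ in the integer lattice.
11.4018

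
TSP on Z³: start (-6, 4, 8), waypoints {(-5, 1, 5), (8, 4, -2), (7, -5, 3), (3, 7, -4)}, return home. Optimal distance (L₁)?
76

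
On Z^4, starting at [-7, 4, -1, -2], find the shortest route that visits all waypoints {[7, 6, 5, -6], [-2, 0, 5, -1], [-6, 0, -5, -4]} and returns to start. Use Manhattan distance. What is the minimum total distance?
74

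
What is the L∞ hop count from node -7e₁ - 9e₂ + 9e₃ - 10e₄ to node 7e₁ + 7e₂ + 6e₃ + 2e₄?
16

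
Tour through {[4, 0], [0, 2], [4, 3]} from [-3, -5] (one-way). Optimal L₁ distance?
18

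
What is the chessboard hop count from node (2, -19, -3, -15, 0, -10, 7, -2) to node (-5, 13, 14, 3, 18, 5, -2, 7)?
32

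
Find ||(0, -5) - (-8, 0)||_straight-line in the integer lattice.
9.43398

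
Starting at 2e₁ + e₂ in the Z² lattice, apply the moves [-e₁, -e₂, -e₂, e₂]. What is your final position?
(1, 0)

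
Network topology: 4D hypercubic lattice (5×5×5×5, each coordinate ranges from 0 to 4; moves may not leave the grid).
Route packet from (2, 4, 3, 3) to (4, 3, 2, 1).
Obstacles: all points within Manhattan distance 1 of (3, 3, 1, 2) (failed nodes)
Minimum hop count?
6
(one shortest path: (2, 4, 3, 3) → (3, 4, 3, 3) → (4, 4, 3, 3) → (4, 3, 3, 3) → (4, 3, 2, 3) → (4, 3, 2, 2) → (4, 3, 2, 1))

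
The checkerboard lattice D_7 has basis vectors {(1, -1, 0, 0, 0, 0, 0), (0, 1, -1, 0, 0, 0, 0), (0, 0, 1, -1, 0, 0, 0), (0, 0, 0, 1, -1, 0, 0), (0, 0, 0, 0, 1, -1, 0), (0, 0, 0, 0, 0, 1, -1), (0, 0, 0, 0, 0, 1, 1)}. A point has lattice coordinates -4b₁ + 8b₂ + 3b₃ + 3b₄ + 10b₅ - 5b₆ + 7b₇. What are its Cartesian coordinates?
(-4, 12, -5, 0, 7, -8, 12)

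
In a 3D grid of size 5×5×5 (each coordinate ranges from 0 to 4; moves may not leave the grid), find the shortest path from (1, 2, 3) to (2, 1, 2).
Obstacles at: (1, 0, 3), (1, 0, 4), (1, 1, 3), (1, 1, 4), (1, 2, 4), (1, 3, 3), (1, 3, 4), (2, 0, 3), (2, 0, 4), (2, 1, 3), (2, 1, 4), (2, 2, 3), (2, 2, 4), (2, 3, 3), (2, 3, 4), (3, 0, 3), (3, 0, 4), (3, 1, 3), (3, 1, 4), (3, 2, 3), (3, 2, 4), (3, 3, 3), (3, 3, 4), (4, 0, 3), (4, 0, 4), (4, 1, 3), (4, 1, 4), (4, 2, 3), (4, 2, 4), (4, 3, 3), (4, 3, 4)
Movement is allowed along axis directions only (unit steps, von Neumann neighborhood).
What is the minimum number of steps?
3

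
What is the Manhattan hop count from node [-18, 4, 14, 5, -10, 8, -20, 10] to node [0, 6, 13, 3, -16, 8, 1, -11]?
71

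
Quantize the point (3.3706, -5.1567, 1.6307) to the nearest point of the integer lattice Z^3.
(3, -5, 2)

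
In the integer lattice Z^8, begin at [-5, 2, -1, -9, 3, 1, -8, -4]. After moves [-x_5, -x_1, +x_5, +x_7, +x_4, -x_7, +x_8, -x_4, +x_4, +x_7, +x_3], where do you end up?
(-6, 2, 0, -8, 3, 1, -7, -3)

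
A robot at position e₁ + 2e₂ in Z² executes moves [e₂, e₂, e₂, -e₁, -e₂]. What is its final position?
(0, 4)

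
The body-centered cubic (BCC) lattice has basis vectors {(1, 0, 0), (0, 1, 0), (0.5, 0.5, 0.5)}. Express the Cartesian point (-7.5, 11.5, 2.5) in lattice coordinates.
-10b₁ + 9b₂ + 5b₃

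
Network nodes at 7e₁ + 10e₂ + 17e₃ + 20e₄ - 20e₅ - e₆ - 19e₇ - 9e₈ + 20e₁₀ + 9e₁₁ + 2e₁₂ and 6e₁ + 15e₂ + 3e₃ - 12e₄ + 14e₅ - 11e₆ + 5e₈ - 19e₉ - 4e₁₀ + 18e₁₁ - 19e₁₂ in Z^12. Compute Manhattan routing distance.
202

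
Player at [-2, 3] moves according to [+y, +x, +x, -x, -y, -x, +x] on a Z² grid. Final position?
(-1, 3)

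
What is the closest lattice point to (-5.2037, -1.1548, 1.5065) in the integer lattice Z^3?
(-5, -1, 2)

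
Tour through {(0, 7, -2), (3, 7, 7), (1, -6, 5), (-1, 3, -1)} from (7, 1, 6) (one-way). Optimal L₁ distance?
46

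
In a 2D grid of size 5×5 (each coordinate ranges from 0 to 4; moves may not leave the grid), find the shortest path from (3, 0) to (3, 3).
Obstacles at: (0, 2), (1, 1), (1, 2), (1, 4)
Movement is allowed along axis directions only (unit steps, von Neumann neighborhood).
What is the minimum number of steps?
3
(one shortest path: (3, 0) → (3, 1) → (3, 2) → (3, 3))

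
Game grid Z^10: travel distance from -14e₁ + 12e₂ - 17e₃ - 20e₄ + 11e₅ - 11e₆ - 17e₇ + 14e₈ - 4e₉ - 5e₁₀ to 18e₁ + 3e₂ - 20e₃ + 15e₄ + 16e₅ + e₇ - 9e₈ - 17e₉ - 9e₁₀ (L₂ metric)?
59.3549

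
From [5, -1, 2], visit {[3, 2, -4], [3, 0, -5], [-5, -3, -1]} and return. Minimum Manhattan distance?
44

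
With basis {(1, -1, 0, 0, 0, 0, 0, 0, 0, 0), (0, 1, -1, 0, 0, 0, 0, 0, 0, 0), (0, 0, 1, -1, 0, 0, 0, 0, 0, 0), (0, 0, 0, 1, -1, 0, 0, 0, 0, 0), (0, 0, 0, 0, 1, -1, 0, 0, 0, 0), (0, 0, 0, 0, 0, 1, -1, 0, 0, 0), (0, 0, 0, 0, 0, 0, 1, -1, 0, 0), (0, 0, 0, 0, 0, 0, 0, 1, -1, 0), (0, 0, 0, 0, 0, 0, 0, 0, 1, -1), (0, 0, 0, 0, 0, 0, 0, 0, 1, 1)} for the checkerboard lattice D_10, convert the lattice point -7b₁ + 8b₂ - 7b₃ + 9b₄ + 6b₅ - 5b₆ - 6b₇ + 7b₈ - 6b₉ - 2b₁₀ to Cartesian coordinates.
(-7, 15, -15, 16, -3, -11, -1, 13, -15, 4)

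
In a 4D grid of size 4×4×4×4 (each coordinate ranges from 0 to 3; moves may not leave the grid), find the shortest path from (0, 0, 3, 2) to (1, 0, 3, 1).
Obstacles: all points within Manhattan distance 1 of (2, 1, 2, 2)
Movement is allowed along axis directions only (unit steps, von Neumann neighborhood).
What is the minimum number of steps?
2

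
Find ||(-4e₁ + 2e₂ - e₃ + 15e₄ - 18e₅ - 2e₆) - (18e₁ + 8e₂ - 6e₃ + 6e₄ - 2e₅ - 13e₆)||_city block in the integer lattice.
69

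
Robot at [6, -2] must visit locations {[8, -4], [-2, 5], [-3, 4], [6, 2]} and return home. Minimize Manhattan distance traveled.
40
(one optimal route: (6, -2) → (8, -4) → (-2, 5) → (-3, 4) → (6, 2) → (6, -2))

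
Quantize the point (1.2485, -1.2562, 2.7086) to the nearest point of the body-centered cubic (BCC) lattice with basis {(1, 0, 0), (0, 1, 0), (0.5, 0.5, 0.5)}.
(1.5, -1.5, 2.5)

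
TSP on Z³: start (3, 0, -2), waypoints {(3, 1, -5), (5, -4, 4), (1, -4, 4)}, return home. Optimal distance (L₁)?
36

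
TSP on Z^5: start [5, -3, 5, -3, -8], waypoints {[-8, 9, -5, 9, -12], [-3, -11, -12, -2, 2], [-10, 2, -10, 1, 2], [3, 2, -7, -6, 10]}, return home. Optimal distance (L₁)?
188
(one optimal route: (5, -3, 5, -3, -8) → (-8, 9, -5, 9, -12) → (-10, 2, -10, 1, 2) → (-3, -11, -12, -2, 2) → (3, 2, -7, -6, 10) → (5, -3, 5, -3, -8))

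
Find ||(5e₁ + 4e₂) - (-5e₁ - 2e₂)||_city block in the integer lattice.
16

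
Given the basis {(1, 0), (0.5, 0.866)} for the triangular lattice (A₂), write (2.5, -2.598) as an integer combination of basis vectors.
4b₁ - 3b₂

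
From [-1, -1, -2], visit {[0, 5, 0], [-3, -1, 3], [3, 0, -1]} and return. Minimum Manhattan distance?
34
(one optimal route: (-1, -1, -2) → (-3, -1, 3) → (0, 5, 0) → (3, 0, -1) → (-1, -1, -2))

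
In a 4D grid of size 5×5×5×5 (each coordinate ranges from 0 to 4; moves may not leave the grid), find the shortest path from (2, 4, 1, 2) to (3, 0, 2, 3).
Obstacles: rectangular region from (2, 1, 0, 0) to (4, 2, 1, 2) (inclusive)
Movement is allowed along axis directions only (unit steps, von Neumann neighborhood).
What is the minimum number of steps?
7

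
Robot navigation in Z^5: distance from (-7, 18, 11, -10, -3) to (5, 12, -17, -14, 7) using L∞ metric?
28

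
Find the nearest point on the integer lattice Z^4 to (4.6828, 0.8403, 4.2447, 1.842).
(5, 1, 4, 2)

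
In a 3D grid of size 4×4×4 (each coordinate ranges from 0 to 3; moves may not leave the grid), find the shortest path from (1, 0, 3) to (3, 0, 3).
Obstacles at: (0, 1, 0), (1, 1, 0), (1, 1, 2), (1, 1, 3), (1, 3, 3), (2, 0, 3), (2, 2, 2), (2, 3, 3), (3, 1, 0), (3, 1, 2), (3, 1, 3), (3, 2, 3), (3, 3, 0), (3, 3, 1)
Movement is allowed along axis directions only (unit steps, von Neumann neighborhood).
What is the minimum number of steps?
4
(one shortest path: (1, 0, 3) → (1, 0, 2) → (2, 0, 2) → (3, 0, 2) → (3, 0, 3))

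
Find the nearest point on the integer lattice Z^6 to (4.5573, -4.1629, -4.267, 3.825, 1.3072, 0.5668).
(5, -4, -4, 4, 1, 1)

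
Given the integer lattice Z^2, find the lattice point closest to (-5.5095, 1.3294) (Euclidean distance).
(-6, 1)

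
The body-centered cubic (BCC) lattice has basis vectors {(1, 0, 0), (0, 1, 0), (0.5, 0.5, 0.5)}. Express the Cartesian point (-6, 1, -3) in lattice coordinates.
-3b₁ + 4b₂ - 6b₃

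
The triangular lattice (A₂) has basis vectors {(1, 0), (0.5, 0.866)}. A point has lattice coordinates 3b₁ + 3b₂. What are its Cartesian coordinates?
(4.5, 2.598)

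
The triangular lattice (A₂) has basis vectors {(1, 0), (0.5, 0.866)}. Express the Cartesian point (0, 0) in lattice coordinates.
0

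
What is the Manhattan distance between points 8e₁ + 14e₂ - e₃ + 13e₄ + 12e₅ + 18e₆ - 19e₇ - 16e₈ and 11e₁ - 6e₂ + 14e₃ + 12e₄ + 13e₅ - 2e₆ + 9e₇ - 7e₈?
97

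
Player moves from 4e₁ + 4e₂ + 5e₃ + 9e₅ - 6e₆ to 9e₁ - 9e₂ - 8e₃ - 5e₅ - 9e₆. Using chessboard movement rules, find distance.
14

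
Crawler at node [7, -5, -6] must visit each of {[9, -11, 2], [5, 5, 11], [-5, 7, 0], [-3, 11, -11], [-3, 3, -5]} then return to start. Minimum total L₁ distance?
118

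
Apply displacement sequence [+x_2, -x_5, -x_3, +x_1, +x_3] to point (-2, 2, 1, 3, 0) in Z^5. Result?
(-1, 3, 1, 3, -1)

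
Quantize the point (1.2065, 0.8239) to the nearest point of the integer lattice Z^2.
(1, 1)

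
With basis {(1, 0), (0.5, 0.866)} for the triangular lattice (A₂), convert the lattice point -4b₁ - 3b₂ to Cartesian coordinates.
(-5.5, -2.598)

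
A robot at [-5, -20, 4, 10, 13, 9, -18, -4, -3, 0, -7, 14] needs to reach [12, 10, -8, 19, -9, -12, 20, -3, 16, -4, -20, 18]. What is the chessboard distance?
38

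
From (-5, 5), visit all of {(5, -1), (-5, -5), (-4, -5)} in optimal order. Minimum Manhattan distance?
24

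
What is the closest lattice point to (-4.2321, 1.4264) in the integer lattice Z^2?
(-4, 1)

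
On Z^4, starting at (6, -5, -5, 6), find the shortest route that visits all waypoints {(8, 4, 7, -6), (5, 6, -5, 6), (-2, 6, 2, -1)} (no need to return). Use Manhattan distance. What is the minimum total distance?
55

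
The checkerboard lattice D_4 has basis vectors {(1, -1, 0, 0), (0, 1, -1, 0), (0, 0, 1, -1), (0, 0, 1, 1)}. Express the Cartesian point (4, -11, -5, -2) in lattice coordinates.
4b₁ - 7b₂ - 5b₃ - 7b₄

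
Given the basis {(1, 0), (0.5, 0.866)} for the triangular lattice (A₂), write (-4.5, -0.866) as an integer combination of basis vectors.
-4b₁ - b₂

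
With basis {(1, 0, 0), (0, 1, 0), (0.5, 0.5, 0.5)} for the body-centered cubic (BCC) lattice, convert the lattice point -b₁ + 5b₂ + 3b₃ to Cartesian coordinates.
(0.5, 6.5, 1.5)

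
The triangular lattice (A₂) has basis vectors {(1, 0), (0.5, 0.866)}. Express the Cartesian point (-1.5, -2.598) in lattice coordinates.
-3b₂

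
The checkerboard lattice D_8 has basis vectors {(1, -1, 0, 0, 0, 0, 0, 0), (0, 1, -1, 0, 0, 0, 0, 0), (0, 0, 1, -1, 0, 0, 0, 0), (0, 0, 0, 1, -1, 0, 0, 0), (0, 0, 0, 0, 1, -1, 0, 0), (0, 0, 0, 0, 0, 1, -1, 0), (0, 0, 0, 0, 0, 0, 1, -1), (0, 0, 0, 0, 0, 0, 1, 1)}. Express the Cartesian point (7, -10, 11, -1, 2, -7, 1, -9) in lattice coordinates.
7b₁ - 3b₂ + 8b₃ + 7b₄ + 9b₅ + 2b₆ + 6b₇ - 3b₈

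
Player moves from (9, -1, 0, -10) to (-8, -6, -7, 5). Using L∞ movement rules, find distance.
17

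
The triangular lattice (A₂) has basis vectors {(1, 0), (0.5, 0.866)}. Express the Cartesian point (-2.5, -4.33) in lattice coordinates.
-5b₂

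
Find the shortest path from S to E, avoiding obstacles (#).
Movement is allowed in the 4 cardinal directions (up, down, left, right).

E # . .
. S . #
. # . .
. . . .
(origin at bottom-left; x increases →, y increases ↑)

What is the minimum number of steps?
2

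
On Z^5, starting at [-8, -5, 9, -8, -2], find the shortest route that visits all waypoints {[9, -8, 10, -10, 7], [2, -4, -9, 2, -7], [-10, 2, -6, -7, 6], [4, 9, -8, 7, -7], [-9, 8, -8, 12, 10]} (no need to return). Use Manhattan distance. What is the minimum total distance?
170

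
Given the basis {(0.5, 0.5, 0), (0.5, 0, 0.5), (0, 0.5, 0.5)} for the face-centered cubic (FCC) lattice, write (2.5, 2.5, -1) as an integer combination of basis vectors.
6b₁ - b₂ - b₃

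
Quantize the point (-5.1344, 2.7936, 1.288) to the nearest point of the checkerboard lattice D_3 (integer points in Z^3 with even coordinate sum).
(-5, 3, 2)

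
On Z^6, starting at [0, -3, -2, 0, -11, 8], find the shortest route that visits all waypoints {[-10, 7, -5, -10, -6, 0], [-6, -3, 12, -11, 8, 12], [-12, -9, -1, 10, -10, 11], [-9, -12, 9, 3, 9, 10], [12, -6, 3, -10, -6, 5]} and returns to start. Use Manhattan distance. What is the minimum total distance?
252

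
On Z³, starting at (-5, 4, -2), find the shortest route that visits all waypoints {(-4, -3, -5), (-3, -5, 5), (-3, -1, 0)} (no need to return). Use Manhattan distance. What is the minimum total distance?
28
(one optimal route: (-5, 4, -2) → (-4, -3, -5) → (-3, -1, 0) → (-3, -5, 5))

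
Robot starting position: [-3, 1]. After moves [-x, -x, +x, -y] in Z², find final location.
(-4, 0)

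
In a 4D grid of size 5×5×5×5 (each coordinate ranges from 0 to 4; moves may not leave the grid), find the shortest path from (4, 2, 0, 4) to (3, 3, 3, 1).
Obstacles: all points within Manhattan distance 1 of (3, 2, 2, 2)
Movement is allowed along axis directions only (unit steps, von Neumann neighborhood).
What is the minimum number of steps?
8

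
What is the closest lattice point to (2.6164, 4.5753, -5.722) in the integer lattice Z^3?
(3, 5, -6)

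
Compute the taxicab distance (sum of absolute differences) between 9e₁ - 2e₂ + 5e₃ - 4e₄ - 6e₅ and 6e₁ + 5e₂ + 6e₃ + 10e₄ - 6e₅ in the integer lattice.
25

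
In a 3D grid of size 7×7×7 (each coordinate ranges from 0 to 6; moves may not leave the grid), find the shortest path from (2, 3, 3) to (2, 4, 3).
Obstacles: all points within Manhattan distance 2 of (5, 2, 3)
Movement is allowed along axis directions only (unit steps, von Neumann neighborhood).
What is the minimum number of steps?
1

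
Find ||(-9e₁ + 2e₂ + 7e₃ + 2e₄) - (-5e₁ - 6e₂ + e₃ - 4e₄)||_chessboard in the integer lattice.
8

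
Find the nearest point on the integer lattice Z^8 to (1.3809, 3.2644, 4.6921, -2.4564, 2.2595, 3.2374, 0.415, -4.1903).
(1, 3, 5, -2, 2, 3, 0, -4)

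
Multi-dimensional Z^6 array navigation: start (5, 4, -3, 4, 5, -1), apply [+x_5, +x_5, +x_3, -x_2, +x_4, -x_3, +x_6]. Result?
(5, 3, -3, 5, 7, 0)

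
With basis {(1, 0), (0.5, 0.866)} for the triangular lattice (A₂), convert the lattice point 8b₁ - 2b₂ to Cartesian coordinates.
(7, -1.732)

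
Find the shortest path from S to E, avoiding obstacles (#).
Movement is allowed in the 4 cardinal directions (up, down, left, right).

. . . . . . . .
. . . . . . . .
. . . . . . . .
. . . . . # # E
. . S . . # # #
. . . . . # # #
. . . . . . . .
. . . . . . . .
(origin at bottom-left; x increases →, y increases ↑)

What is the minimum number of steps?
8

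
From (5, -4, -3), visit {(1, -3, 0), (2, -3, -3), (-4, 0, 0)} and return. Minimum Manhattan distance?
32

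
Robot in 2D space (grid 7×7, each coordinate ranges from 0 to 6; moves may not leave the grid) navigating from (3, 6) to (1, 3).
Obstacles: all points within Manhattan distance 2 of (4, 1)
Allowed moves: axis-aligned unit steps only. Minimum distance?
5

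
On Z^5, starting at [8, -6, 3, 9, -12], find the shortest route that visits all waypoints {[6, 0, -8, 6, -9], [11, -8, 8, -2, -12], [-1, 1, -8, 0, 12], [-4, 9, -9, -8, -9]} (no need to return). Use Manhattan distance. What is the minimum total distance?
136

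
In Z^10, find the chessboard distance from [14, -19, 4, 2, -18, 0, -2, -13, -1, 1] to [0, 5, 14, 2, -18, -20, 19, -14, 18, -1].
24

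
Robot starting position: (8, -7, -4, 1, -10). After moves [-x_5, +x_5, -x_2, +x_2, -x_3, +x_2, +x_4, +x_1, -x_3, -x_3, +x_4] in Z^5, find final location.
(9, -6, -7, 3, -10)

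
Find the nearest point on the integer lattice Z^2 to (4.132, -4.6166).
(4, -5)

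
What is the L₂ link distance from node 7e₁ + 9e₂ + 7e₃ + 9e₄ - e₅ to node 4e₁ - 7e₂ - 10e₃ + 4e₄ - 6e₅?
24.5764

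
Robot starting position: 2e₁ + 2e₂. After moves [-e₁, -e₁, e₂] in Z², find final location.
(0, 3)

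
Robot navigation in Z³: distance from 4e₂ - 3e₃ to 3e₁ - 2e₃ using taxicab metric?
8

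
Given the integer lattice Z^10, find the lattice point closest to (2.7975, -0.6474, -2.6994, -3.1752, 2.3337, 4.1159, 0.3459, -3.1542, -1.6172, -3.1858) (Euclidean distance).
(3, -1, -3, -3, 2, 4, 0, -3, -2, -3)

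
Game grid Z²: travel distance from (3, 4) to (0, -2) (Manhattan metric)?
9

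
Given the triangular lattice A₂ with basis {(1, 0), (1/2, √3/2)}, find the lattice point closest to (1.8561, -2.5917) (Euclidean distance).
(1.5, -2.598)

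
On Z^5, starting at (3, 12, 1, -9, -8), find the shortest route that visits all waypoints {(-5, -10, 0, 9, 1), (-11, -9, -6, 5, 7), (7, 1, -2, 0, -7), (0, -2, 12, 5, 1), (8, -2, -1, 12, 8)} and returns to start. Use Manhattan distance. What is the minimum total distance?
202
(one optimal route: (3, 12, 1, -9, -8) → (7, 1, -2, 0, -7) → (8, -2, -1, 12, 8) → (-11, -9, -6, 5, 7) → (-5, -10, 0, 9, 1) → (0, -2, 12, 5, 1) → (3, 12, 1, -9, -8))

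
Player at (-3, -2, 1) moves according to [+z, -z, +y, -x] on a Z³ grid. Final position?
(-4, -1, 1)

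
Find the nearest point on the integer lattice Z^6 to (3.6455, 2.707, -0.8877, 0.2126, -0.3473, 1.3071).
(4, 3, -1, 0, 0, 1)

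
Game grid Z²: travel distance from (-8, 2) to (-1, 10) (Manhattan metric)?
15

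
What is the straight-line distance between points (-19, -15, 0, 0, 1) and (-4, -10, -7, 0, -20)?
27.2029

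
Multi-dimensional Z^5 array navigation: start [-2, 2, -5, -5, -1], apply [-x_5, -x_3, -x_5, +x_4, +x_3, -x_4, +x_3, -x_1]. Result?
(-3, 2, -4, -5, -3)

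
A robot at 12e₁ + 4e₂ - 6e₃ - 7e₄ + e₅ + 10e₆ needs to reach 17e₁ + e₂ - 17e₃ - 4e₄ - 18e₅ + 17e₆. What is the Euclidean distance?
23.9583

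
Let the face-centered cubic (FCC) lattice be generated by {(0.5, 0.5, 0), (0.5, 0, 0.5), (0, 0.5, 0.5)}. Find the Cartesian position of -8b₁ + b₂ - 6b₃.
(-3.5, -7, -2.5)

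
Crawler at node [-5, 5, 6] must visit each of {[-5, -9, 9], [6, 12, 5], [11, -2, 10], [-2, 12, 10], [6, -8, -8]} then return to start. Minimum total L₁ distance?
126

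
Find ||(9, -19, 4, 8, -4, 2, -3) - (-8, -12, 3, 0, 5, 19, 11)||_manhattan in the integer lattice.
73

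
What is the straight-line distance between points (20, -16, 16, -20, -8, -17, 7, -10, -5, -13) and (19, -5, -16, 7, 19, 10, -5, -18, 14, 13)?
67.6609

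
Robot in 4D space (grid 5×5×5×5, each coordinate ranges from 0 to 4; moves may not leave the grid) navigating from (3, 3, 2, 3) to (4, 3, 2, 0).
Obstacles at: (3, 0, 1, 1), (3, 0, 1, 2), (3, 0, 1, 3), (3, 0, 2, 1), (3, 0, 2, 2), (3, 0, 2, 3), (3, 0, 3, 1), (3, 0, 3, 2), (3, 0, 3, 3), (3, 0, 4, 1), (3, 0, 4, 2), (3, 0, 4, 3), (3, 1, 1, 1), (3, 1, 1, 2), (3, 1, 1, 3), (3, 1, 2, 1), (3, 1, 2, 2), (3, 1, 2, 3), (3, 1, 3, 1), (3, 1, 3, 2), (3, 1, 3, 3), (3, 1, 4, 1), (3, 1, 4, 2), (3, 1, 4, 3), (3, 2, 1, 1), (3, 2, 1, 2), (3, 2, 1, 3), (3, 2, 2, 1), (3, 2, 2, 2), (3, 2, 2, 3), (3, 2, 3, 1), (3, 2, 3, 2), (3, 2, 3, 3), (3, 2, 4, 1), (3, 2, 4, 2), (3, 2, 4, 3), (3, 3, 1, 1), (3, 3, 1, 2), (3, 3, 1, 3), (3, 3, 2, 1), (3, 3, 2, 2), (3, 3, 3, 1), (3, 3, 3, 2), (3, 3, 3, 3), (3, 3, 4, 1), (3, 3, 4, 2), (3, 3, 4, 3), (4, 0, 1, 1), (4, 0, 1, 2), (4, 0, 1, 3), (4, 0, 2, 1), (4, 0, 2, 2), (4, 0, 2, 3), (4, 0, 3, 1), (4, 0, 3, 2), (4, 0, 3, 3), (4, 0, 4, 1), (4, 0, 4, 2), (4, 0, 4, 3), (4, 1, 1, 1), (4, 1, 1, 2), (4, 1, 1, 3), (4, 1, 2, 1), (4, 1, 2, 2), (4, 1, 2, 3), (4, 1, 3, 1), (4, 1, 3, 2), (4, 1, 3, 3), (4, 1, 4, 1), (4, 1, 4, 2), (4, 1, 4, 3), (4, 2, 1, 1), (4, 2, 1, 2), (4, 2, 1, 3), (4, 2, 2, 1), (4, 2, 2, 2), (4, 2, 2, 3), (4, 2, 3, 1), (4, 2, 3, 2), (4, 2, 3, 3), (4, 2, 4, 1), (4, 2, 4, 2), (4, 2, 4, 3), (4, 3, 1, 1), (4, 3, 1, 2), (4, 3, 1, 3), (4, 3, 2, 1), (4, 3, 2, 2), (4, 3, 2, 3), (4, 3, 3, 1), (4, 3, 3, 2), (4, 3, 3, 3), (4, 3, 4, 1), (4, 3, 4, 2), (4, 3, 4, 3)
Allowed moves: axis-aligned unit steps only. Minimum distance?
6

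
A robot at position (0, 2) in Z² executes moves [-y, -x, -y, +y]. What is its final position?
(-1, 1)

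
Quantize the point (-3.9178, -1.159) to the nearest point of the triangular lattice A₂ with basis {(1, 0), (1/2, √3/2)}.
(-3.5, -0.866)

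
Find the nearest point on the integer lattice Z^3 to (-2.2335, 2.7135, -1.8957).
(-2, 3, -2)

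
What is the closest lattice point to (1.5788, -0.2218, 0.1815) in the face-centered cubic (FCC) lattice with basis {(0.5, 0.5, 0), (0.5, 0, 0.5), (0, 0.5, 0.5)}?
(1.5, -0.5, 0)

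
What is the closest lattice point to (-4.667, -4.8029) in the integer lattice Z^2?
(-5, -5)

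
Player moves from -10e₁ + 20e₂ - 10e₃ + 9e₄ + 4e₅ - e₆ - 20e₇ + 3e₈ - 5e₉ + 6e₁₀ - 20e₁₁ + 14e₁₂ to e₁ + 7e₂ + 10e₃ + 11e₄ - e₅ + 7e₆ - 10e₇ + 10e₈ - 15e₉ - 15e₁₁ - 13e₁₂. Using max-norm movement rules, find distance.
27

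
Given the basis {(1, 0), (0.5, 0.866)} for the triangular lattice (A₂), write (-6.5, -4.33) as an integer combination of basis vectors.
-4b₁ - 5b₂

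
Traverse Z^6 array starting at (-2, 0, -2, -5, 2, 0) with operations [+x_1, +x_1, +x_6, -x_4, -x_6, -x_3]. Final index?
(0, 0, -3, -6, 2, 0)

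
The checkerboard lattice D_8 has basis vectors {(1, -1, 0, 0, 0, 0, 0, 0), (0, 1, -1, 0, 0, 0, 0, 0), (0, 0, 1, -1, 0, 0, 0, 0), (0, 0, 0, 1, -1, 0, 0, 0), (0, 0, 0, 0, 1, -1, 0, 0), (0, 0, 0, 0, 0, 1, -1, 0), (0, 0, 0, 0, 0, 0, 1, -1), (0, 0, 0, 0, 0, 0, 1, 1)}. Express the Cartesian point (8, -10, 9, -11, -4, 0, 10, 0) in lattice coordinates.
8b₁ - 2b₂ + 7b₃ - 4b₄ - 8b₅ - 8b₆ + b₇ + b₈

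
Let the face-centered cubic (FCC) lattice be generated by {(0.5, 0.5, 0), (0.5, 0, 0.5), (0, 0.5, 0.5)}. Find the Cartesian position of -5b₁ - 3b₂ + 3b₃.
(-4, -1, 0)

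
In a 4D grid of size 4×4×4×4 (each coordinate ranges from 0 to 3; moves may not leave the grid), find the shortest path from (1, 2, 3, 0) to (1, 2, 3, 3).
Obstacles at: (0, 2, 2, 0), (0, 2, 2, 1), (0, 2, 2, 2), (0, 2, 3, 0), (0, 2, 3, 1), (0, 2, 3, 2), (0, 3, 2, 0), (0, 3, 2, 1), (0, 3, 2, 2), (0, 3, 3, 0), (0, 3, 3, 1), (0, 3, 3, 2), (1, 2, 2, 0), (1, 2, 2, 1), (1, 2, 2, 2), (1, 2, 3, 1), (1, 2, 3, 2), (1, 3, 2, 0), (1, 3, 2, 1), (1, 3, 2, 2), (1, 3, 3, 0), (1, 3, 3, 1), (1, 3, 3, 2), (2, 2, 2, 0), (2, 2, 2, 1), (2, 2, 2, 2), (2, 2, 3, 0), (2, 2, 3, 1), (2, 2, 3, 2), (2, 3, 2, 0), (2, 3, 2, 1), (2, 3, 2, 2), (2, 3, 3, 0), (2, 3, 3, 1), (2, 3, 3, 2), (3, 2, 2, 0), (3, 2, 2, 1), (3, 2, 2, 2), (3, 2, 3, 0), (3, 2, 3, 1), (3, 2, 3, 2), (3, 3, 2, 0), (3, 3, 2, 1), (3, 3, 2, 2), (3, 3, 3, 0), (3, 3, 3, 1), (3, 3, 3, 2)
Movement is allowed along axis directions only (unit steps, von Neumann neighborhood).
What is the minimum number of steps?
5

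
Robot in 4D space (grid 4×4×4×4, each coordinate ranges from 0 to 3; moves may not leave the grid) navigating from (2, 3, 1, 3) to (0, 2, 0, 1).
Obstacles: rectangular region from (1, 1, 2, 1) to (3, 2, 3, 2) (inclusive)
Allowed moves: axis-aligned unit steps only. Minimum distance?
6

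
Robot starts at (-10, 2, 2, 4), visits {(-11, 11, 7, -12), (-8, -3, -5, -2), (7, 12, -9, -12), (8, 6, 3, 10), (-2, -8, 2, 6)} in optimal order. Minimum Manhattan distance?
151
(one optimal route: (-10, 2, 2, 4) → (-8, -3, -5, -2) → (-2, -8, 2, 6) → (8, 6, 3, 10) → (7, 12, -9, -12) → (-11, 11, 7, -12))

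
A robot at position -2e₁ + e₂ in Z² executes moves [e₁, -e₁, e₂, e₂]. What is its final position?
(-2, 3)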